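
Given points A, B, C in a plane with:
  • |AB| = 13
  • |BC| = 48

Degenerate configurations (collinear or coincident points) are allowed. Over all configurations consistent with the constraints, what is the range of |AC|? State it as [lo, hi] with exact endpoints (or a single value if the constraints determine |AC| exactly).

|AC| ∈ [35, 61]  (≈ [35.0000, 61.0000])

|AB| ∈ {13}
|BC| ∈ {48}
|AC| ∈ [35, 61]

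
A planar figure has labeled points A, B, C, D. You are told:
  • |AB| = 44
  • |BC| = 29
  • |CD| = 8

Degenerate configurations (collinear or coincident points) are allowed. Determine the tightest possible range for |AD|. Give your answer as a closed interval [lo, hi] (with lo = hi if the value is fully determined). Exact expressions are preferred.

|AB| ∈ {44}
|BC| ∈ {29}
|CD| ∈ {8}
|AC| ∈ [15, 73]
|BD| ∈ [21, 37]
|AD| ∈ [7, 81]

|AD| ∈ [7, 81]  (≈ [7.0000, 81.0000])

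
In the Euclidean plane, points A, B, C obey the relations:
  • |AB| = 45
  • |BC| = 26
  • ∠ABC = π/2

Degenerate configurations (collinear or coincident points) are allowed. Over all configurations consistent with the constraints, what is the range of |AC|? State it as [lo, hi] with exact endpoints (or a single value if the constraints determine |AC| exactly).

|AC| = √(2701)  (≈ 51.9711)

|AB| ∈ {45}
|BC| ∈ {26}
|AC| ∈ {√(2701)}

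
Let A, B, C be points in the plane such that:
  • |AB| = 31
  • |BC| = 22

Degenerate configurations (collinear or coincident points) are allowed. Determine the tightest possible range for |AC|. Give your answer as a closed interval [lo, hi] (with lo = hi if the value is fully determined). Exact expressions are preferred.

|AC| ∈ [9, 53]  (≈ [9.0000, 53.0000])

|AB| ∈ {31}
|BC| ∈ {22}
|AC| ∈ [9, 53]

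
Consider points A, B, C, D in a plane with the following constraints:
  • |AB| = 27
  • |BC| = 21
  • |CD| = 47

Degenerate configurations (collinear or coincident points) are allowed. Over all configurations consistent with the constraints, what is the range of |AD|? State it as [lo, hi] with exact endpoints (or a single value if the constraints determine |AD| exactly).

|AD| ∈ [0, 95]  (≈ [0.0000, 95.0000])

|AB| ∈ {27}
|BC| ∈ {21}
|CD| ∈ {47}
|AC| ∈ [6, 48]
|BD| ∈ [26, 68]
|AD| ∈ [0, 95]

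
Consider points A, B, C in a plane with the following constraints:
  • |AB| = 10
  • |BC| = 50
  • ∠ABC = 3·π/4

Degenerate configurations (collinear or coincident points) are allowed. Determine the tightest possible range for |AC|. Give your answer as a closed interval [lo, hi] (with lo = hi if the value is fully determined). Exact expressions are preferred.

|AC| = 10·√(5·√(2) + 26)  (≈ 57.5074)

|AB| ∈ {10}
|BC| ∈ {50}
|AC| ∈ {10·√(5·√(2) + 26)}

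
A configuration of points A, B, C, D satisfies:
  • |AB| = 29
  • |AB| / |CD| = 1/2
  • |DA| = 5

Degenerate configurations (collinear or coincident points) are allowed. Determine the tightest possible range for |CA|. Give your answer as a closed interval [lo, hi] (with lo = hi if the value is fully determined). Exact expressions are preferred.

|AB| ∈ {29}
|AD| ∈ {5}
|CD| ∈ {58}
|BD| ∈ [24, 34]
|AC| ∈ [53, 63]
|BC| ∈ [24, 92]

|CA| ∈ [53, 63]  (≈ [53.0000, 63.0000])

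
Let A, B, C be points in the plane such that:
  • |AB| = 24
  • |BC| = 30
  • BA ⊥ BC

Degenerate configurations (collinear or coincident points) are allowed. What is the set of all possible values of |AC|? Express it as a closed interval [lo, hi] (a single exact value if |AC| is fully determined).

|AB| ∈ {24}
|BC| ∈ {30}
|AC| ∈ {6·√(41)}

|AC| = 6·√(41)  (≈ 38.4187)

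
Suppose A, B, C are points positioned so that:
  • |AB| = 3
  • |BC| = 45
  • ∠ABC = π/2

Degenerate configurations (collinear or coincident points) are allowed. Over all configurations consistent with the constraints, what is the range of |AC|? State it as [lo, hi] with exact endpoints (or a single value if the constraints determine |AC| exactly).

|AB| ∈ {3}
|BC| ∈ {45}
|AC| ∈ {3·√(226)}

|AC| = 3·√(226)  (≈ 45.0999)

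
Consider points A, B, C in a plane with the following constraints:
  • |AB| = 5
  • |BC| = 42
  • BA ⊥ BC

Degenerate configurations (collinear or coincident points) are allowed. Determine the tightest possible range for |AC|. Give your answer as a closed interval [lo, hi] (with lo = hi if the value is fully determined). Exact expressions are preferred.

|AC| = √(1789)  (≈ 42.2966)

|AB| ∈ {5}
|BC| ∈ {42}
|AC| ∈ {√(1789)}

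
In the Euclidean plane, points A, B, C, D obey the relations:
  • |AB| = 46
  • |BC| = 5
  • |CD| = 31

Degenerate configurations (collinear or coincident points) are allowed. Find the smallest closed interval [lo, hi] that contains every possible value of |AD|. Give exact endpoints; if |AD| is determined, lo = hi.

|AB| ∈ {46}
|BC| ∈ {5}
|CD| ∈ {31}
|AC| ∈ [41, 51]
|BD| ∈ [26, 36]
|AD| ∈ [10, 82]

|AD| ∈ [10, 82]  (≈ [10.0000, 82.0000])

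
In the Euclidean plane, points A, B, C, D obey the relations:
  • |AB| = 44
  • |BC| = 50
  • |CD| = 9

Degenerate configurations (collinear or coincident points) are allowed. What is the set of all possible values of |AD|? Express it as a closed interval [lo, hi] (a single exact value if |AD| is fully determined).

|AD| ∈ [0, 103]  (≈ [0.0000, 103.0000])

|AB| ∈ {44}
|BC| ∈ {50}
|CD| ∈ {9}
|AC| ∈ [6, 94]
|BD| ∈ [41, 59]
|AD| ∈ [0, 103]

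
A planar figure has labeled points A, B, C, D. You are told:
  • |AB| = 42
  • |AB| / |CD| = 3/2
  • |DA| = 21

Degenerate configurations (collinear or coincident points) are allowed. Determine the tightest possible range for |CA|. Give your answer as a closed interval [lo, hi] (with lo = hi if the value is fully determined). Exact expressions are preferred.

|AB| ∈ {42}
|AD| ∈ {21}
|CD| ∈ {28}
|BD| ∈ [21, 63]
|AC| ∈ [7, 49]
|BC| ∈ [0, 91]

|CA| ∈ [7, 49]  (≈ [7.0000, 49.0000])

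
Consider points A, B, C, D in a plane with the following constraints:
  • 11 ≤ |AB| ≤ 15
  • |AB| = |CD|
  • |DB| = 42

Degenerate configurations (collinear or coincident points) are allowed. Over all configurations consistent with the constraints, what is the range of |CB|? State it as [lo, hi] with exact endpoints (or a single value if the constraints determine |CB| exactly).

|AB| ∈ [11, 15]
|BD| ∈ {42}
|CD| ∈ [11, 15]
|AD| ∈ [27, 57]
|BC| ∈ [27, 57]
|AC| ∈ [12, 72]

|CB| ∈ [27, 57]  (≈ [27.0000, 57.0000])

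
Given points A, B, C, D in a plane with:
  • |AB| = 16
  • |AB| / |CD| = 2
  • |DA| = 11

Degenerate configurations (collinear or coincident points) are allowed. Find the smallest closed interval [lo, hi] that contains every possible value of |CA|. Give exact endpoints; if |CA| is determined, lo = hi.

|CA| ∈ [3, 19]  (≈ [3.0000, 19.0000])

|AB| ∈ {16}
|AD| ∈ {11}
|CD| ∈ {8}
|BD| ∈ [5, 27]
|AC| ∈ [3, 19]
|BC| ∈ [0, 35]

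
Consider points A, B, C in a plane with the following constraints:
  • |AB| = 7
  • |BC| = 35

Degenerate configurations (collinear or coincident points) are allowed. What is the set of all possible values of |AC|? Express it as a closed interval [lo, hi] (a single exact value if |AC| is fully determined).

|AC| ∈ [28, 42]  (≈ [28.0000, 42.0000])

|AB| ∈ {7}
|BC| ∈ {35}
|AC| ∈ [28, 42]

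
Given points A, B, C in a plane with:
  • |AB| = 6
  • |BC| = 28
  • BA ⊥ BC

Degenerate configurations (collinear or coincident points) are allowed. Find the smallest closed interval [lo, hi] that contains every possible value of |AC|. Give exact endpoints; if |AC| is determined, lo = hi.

|AC| = 2·√(205)  (≈ 28.6356)

|AB| ∈ {6}
|BC| ∈ {28}
|AC| ∈ {2·√(205)}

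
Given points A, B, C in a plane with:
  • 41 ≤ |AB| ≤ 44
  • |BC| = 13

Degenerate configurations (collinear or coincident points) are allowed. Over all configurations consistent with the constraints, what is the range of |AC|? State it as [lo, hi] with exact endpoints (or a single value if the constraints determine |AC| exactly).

|AB| ∈ [41, 44]
|BC| ∈ {13}
|AC| ∈ [28, 57]

|AC| ∈ [28, 57]  (≈ [28.0000, 57.0000])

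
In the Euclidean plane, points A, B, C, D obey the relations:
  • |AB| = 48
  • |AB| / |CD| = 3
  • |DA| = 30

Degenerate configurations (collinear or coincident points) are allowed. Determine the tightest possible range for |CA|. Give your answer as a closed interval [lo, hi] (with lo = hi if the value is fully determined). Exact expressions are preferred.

|CA| ∈ [14, 46]  (≈ [14.0000, 46.0000])

|AB| ∈ {48}
|AD| ∈ {30}
|CD| ∈ {16}
|BD| ∈ [18, 78]
|AC| ∈ [14, 46]
|BC| ∈ [2, 94]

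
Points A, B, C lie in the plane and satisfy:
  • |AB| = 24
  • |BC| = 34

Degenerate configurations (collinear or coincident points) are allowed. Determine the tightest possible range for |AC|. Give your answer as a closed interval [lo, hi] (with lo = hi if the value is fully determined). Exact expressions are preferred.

|AB| ∈ {24}
|BC| ∈ {34}
|AC| ∈ [10, 58]

|AC| ∈ [10, 58]  (≈ [10.0000, 58.0000])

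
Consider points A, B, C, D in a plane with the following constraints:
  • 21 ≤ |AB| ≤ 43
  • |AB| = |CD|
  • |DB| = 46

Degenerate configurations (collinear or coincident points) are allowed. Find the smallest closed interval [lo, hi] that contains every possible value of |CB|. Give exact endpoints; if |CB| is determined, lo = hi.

|AB| ∈ [21, 43]
|BD| ∈ {46}
|CD| ∈ [21, 43]
|AD| ∈ [3, 89]
|BC| ∈ [3, 89]
|AC| ∈ [0, 132]

|CB| ∈ [3, 89]  (≈ [3.0000, 89.0000])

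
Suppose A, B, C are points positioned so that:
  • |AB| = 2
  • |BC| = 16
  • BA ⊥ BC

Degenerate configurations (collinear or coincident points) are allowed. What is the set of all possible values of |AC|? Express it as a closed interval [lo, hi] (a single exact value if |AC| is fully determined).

|AB| ∈ {2}
|BC| ∈ {16}
|AC| ∈ {2·√(65)}

|AC| = 2·√(65)  (≈ 16.1245)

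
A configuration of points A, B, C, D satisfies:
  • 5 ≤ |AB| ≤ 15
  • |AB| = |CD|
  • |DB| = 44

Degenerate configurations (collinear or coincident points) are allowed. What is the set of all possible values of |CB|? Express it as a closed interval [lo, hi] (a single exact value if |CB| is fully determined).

|CB| ∈ [29, 59]  (≈ [29.0000, 59.0000])

|AB| ∈ [5, 15]
|BD| ∈ {44}
|CD| ∈ [5, 15]
|AD| ∈ [29, 59]
|BC| ∈ [29, 59]
|AC| ∈ [14, 74]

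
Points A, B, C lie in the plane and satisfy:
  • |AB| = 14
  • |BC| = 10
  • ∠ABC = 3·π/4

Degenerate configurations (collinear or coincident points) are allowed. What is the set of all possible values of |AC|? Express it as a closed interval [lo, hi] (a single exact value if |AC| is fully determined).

|AB| ∈ {14}
|BC| ∈ {10}
|AC| ∈ {2·√(35·√(2) + 74)}

|AC| = 2·√(35·√(2) + 74)  (≈ 22.2259)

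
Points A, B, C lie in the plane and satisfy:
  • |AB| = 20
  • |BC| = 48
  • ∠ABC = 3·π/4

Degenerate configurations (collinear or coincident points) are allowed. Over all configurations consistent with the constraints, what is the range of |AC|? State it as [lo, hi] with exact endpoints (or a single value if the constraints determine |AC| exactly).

|AC| = 4·√(60·√(2) + 169)  (≈ 63.7310)

|AB| ∈ {20}
|BC| ∈ {48}
|AC| ∈ {4·√(60·√(2) + 169)}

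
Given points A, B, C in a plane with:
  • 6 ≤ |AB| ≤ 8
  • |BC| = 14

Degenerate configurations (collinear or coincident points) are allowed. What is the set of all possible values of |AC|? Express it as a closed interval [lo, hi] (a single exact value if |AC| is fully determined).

|AC| ∈ [6, 22]  (≈ [6.0000, 22.0000])

|AB| ∈ [6, 8]
|BC| ∈ {14}
|AC| ∈ [6, 22]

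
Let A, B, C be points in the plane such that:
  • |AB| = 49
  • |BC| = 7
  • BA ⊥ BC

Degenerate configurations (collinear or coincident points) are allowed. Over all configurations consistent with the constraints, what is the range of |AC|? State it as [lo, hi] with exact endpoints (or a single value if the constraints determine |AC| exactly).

|AB| ∈ {49}
|BC| ∈ {7}
|AC| ∈ {35·√(2)}

|AC| = 35·√(2)  (≈ 49.4975)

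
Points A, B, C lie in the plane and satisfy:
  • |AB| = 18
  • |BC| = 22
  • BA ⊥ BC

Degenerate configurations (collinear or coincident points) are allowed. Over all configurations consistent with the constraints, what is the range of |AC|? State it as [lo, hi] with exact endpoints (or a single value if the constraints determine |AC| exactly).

|AB| ∈ {18}
|BC| ∈ {22}
|AC| ∈ {2·√(202)}

|AC| = 2·√(202)  (≈ 28.4253)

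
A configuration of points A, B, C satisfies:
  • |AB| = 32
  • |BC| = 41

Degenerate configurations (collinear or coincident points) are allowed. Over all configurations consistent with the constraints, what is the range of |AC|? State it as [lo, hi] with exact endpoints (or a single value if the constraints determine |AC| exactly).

|AB| ∈ {32}
|BC| ∈ {41}
|AC| ∈ [9, 73]

|AC| ∈ [9, 73]  (≈ [9.0000, 73.0000])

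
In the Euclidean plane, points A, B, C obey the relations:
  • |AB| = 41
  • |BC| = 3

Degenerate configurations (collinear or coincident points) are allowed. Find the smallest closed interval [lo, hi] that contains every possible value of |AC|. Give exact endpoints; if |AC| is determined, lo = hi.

|AB| ∈ {41}
|BC| ∈ {3}
|AC| ∈ [38, 44]

|AC| ∈ [38, 44]  (≈ [38.0000, 44.0000])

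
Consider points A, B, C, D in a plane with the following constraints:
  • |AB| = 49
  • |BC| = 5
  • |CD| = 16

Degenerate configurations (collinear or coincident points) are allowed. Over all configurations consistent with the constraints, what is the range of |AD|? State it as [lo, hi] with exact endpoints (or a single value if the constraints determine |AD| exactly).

|AB| ∈ {49}
|BC| ∈ {5}
|CD| ∈ {16}
|AC| ∈ [44, 54]
|BD| ∈ [11, 21]
|AD| ∈ [28, 70]

|AD| ∈ [28, 70]  (≈ [28.0000, 70.0000])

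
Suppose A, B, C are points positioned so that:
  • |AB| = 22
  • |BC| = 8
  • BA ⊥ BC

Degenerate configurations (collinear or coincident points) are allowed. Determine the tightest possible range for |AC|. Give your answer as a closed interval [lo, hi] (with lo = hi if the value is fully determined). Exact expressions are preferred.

|AB| ∈ {22}
|BC| ∈ {8}
|AC| ∈ {2·√(137)}

|AC| = 2·√(137)  (≈ 23.4094)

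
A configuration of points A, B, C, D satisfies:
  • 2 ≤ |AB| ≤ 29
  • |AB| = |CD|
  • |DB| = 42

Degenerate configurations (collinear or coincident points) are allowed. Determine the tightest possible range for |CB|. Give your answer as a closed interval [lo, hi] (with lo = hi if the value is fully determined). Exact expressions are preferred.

|CB| ∈ [13, 71]  (≈ [13.0000, 71.0000])

|AB| ∈ [2, 29]
|BD| ∈ {42}
|CD| ∈ [2, 29]
|AD| ∈ [13, 71]
|BC| ∈ [13, 71]
|AC| ∈ [0, 100]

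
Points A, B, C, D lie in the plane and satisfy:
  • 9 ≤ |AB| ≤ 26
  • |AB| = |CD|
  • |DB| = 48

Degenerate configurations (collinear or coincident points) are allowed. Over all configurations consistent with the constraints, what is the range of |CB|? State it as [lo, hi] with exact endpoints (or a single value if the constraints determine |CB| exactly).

|CB| ∈ [22, 74]  (≈ [22.0000, 74.0000])

|AB| ∈ [9, 26]
|BD| ∈ {48}
|CD| ∈ [9, 26]
|AD| ∈ [22, 74]
|BC| ∈ [22, 74]
|AC| ∈ [0, 100]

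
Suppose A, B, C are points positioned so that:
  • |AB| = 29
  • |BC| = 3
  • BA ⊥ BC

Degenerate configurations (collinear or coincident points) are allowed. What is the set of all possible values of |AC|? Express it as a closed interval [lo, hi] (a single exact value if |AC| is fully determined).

|AC| = 5·√(34)  (≈ 29.1548)

|AB| ∈ {29}
|BC| ∈ {3}
|AC| ∈ {5·√(34)}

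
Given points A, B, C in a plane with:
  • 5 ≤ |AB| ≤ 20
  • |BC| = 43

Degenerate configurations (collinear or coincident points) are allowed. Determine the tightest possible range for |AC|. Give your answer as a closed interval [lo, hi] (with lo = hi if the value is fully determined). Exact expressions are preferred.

|AB| ∈ [5, 20]
|BC| ∈ {43}
|AC| ∈ [23, 63]

|AC| ∈ [23, 63]  (≈ [23.0000, 63.0000])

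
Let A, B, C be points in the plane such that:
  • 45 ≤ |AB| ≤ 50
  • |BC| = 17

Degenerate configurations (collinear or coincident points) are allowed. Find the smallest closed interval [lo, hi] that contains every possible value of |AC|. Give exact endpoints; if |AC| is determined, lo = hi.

|AC| ∈ [28, 67]  (≈ [28.0000, 67.0000])

|AB| ∈ [45, 50]
|BC| ∈ {17}
|AC| ∈ [28, 67]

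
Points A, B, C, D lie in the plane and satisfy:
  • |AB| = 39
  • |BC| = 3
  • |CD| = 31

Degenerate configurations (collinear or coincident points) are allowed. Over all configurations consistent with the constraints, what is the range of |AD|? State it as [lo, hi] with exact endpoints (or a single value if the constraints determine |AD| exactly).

|AD| ∈ [5, 73]  (≈ [5.0000, 73.0000])

|AB| ∈ {39}
|BC| ∈ {3}
|CD| ∈ {31}
|AC| ∈ [36, 42]
|BD| ∈ [28, 34]
|AD| ∈ [5, 73]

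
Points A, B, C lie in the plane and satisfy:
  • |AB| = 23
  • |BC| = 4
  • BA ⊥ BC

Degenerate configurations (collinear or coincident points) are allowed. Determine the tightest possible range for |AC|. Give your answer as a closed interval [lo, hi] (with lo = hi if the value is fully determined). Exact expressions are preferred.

|AB| ∈ {23}
|BC| ∈ {4}
|AC| ∈ {√(545)}

|AC| = √(545)  (≈ 23.3452)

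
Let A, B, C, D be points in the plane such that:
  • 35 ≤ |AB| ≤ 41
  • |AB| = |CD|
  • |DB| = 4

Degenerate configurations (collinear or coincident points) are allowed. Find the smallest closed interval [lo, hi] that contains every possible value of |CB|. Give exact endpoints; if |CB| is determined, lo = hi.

|CB| ∈ [31, 45]  (≈ [31.0000, 45.0000])

|AB| ∈ [35, 41]
|BD| ∈ {4}
|CD| ∈ [35, 41]
|AD| ∈ [31, 45]
|BC| ∈ [31, 45]
|AC| ∈ [0, 86]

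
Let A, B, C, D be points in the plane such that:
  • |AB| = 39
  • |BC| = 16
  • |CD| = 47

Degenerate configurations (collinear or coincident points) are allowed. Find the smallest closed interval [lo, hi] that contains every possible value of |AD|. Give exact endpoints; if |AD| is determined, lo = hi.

|AD| ∈ [0, 102]  (≈ [0.0000, 102.0000])

|AB| ∈ {39}
|BC| ∈ {16}
|CD| ∈ {47}
|AC| ∈ [23, 55]
|BD| ∈ [31, 63]
|AD| ∈ [0, 102]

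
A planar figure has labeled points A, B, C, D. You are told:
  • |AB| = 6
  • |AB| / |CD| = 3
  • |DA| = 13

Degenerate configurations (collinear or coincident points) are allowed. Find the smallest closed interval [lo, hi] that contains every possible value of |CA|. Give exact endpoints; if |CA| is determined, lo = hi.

|AB| ∈ {6}
|AD| ∈ {13}
|CD| ∈ {2}
|BD| ∈ [7, 19]
|AC| ∈ [11, 15]
|BC| ∈ [5, 21]

|CA| ∈ [11, 15]  (≈ [11.0000, 15.0000])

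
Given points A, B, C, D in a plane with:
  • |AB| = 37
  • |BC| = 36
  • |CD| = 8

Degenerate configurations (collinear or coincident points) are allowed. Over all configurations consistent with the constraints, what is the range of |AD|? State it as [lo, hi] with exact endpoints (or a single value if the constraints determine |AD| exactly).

|AB| ∈ {37}
|BC| ∈ {36}
|CD| ∈ {8}
|AC| ∈ [1, 73]
|BD| ∈ [28, 44]
|AD| ∈ [0, 81]

|AD| ∈ [0, 81]  (≈ [0.0000, 81.0000])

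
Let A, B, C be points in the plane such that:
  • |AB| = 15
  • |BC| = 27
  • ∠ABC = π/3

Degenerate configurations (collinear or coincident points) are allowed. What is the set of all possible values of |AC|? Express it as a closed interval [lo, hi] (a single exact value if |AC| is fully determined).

|AB| ∈ {15}
|BC| ∈ {27}
|AC| ∈ {3·√(61)}

|AC| = 3·√(61)  (≈ 23.4307)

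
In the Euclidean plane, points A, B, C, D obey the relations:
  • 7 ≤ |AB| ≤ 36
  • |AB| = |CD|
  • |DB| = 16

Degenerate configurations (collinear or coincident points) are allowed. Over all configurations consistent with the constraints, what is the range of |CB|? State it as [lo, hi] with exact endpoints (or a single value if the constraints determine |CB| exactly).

|CB| ∈ [0, 52]  (≈ [0.0000, 52.0000])

|AB| ∈ [7, 36]
|BD| ∈ {16}
|CD| ∈ [7, 36]
|AD| ∈ [0, 52]
|BC| ∈ [0, 52]
|AC| ∈ [0, 88]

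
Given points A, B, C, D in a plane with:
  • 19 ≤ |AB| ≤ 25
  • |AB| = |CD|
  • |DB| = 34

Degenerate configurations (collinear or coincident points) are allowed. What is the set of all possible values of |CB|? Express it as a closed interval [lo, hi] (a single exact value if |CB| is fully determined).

|AB| ∈ [19, 25]
|BD| ∈ {34}
|CD| ∈ [19, 25]
|AD| ∈ [9, 59]
|BC| ∈ [9, 59]
|AC| ∈ [0, 84]

|CB| ∈ [9, 59]  (≈ [9.0000, 59.0000])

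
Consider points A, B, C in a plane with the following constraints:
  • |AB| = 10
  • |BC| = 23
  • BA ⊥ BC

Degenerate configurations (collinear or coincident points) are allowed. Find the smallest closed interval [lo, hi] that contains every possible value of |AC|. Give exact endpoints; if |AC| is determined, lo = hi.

|AC| = √(629)  (≈ 25.0799)

|AB| ∈ {10}
|BC| ∈ {23}
|AC| ∈ {√(629)}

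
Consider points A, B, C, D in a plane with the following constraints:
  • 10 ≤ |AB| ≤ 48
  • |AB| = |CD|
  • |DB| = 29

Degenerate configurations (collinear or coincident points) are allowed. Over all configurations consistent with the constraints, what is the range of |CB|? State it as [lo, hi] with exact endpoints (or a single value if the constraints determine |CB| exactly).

|AB| ∈ [10, 48]
|BD| ∈ {29}
|CD| ∈ [10, 48]
|AD| ∈ [0, 77]
|BC| ∈ [0, 77]
|AC| ∈ [0, 125]

|CB| ∈ [0, 77]  (≈ [0.0000, 77.0000])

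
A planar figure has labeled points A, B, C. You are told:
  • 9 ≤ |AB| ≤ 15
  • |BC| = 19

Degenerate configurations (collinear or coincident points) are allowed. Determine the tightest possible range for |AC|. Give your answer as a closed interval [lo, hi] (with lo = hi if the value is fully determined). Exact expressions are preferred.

|AB| ∈ [9, 15]
|BC| ∈ {19}
|AC| ∈ [4, 34]

|AC| ∈ [4, 34]  (≈ [4.0000, 34.0000])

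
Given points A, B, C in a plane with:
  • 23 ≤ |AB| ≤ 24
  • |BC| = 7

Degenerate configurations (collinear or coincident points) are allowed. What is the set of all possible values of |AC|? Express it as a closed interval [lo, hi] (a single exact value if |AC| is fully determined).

|AB| ∈ [23, 24]
|BC| ∈ {7}
|AC| ∈ [16, 31]

|AC| ∈ [16, 31]  (≈ [16.0000, 31.0000])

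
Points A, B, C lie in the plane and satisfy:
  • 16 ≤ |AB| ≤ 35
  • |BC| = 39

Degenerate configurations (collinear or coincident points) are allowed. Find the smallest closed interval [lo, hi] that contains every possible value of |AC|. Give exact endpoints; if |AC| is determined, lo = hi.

|AC| ∈ [4, 74]  (≈ [4.0000, 74.0000])

|AB| ∈ [16, 35]
|BC| ∈ {39}
|AC| ∈ [4, 74]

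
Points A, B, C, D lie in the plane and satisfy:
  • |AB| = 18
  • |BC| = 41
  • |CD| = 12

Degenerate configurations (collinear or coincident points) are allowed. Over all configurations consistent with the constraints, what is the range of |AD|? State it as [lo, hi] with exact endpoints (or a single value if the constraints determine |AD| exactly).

|AB| ∈ {18}
|BC| ∈ {41}
|CD| ∈ {12}
|AC| ∈ [23, 59]
|BD| ∈ [29, 53]
|AD| ∈ [11, 71]

|AD| ∈ [11, 71]  (≈ [11.0000, 71.0000])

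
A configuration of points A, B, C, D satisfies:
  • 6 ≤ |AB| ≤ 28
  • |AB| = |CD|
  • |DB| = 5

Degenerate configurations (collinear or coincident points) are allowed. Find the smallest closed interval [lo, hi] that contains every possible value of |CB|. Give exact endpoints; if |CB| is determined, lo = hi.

|AB| ∈ [6, 28]
|BD| ∈ {5}
|CD| ∈ [6, 28]
|AD| ∈ [1, 33]
|BC| ∈ [1, 33]
|AC| ∈ [0, 61]

|CB| ∈ [1, 33]  (≈ [1.0000, 33.0000])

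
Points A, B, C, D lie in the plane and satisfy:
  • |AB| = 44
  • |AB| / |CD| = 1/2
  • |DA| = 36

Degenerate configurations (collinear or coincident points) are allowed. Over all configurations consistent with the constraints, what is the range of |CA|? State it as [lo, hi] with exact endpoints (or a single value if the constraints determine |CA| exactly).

|AB| ∈ {44}
|AD| ∈ {36}
|CD| ∈ {88}
|BD| ∈ [8, 80]
|AC| ∈ [52, 124]
|BC| ∈ [8, 168]

|CA| ∈ [52, 124]  (≈ [52.0000, 124.0000])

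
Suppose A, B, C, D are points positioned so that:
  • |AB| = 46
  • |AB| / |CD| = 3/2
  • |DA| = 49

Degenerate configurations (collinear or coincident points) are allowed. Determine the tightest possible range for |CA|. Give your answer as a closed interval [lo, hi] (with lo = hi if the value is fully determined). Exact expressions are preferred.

|CA| ∈ [55/3, 239/3]  (≈ [18.3333, 79.6667])

|AB| ∈ {46}
|AD| ∈ {49}
|CD| ∈ {92/3}
|BD| ∈ [3, 95]
|AC| ∈ [55/3, 239/3]
|BC| ∈ [0, 377/3]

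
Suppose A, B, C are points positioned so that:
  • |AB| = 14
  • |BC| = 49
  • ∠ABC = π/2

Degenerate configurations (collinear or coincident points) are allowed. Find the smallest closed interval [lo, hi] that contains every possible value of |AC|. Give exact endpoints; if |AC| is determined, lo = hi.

|AB| ∈ {14}
|BC| ∈ {49}
|AC| ∈ {7·√(53)}

|AC| = 7·√(53)  (≈ 50.9608)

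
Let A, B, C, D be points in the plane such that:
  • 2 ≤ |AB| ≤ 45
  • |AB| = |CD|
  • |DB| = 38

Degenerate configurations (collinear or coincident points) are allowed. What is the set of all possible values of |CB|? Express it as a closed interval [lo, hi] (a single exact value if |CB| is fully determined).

|AB| ∈ [2, 45]
|BD| ∈ {38}
|CD| ∈ [2, 45]
|AD| ∈ [0, 83]
|BC| ∈ [0, 83]
|AC| ∈ [0, 128]

|CB| ∈ [0, 83]  (≈ [0.0000, 83.0000])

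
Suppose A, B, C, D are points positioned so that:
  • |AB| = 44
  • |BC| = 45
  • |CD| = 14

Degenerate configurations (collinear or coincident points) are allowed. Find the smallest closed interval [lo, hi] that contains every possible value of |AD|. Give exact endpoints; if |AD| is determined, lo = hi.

|AD| ∈ [0, 103]  (≈ [0.0000, 103.0000])

|AB| ∈ {44}
|BC| ∈ {45}
|CD| ∈ {14}
|AC| ∈ [1, 89]
|BD| ∈ [31, 59]
|AD| ∈ [0, 103]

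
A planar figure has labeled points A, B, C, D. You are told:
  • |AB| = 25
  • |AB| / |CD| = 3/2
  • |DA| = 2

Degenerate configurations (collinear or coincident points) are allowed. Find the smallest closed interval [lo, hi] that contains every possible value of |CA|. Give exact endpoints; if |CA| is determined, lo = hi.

|CA| ∈ [44/3, 56/3]  (≈ [14.6667, 18.6667])

|AB| ∈ {25}
|AD| ∈ {2}
|CD| ∈ {50/3}
|BD| ∈ [23, 27]
|AC| ∈ [44/3, 56/3]
|BC| ∈ [19/3, 131/3]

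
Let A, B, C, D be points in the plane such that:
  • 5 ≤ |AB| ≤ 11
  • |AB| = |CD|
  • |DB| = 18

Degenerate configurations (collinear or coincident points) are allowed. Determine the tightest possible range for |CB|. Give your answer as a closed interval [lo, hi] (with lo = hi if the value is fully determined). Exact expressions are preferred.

|AB| ∈ [5, 11]
|BD| ∈ {18}
|CD| ∈ [5, 11]
|AD| ∈ [7, 29]
|BC| ∈ [7, 29]
|AC| ∈ [0, 40]

|CB| ∈ [7, 29]  (≈ [7.0000, 29.0000])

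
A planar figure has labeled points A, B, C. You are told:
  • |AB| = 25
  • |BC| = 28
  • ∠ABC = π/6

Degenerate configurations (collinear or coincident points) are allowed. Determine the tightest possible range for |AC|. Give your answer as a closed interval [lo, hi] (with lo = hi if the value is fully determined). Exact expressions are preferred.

|AC| = √(1409 - 700·√(3))  (≈ 14.0201)

|AB| ∈ {25}
|BC| ∈ {28}
|AC| ∈ {√(1409 - 700·√(3))}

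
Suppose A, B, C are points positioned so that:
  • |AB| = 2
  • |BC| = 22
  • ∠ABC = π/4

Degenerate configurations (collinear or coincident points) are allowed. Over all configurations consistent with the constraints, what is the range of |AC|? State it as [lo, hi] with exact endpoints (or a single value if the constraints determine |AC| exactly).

|AC| = 2·√(122 - 11·√(2))  (≈ 20.6343)

|AB| ∈ {2}
|BC| ∈ {22}
|AC| ∈ {2·√(122 - 11·√(2))}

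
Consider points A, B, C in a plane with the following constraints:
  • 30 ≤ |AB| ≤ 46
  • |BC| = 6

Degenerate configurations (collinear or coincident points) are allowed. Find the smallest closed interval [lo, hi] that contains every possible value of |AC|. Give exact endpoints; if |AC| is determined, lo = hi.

|AC| ∈ [24, 52]  (≈ [24.0000, 52.0000])

|AB| ∈ [30, 46]
|BC| ∈ {6}
|AC| ∈ [24, 52]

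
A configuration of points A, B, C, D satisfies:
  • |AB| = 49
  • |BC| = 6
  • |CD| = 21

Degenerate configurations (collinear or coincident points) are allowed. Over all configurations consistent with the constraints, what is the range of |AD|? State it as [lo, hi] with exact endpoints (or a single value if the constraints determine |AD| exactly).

|AD| ∈ [22, 76]  (≈ [22.0000, 76.0000])

|AB| ∈ {49}
|BC| ∈ {6}
|CD| ∈ {21}
|AC| ∈ [43, 55]
|BD| ∈ [15, 27]
|AD| ∈ [22, 76]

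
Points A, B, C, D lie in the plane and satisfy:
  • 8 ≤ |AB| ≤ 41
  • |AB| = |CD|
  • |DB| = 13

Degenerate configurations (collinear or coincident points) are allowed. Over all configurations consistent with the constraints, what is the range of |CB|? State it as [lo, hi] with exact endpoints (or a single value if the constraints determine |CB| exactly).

|AB| ∈ [8, 41]
|BD| ∈ {13}
|CD| ∈ [8, 41]
|AD| ∈ [0, 54]
|BC| ∈ [0, 54]
|AC| ∈ [0, 95]

|CB| ∈ [0, 54]  (≈ [0.0000, 54.0000])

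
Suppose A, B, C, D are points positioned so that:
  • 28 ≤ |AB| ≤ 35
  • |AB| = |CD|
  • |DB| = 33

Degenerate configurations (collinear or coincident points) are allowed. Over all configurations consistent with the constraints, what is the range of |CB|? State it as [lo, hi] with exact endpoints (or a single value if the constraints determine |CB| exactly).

|CB| ∈ [0, 68]  (≈ [0.0000, 68.0000])

|AB| ∈ [28, 35]
|BD| ∈ {33}
|CD| ∈ [28, 35]
|AD| ∈ [0, 68]
|BC| ∈ [0, 68]
|AC| ∈ [0, 103]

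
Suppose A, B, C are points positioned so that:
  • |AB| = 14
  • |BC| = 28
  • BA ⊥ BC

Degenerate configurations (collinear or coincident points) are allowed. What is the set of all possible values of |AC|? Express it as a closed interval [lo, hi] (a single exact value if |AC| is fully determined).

|AB| ∈ {14}
|BC| ∈ {28}
|AC| ∈ {14·√(5)}

|AC| = 14·√(5)  (≈ 31.3050)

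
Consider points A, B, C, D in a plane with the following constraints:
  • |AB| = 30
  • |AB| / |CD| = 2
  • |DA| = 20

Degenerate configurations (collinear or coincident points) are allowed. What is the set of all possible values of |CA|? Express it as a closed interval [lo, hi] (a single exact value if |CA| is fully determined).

|AB| ∈ {30}
|AD| ∈ {20}
|CD| ∈ {15}
|BD| ∈ [10, 50]
|AC| ∈ [5, 35]
|BC| ∈ [0, 65]

|CA| ∈ [5, 35]  (≈ [5.0000, 35.0000])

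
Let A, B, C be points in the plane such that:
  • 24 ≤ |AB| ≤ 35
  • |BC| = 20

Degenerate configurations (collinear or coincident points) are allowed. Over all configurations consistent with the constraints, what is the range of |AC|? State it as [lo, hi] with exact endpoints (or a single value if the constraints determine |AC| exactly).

|AC| ∈ [4, 55]  (≈ [4.0000, 55.0000])

|AB| ∈ [24, 35]
|BC| ∈ {20}
|AC| ∈ [4, 55]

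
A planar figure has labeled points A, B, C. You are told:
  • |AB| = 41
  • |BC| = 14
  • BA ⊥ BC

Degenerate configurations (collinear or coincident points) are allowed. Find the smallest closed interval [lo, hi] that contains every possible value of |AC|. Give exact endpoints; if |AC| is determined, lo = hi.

|AB| ∈ {41}
|BC| ∈ {14}
|AC| ∈ {√(1877)}

|AC| = √(1877)  (≈ 43.3244)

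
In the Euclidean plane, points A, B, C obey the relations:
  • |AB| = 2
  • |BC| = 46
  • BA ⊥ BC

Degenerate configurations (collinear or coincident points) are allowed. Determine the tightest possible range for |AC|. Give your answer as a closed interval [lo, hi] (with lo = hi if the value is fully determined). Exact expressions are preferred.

|AB| ∈ {2}
|BC| ∈ {46}
|AC| ∈ {2·√(530)}

|AC| = 2·√(530)  (≈ 46.0435)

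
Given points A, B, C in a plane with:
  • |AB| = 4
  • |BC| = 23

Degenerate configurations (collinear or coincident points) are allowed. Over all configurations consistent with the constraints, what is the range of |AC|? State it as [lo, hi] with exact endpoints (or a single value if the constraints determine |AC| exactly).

|AB| ∈ {4}
|BC| ∈ {23}
|AC| ∈ [19, 27]

|AC| ∈ [19, 27]  (≈ [19.0000, 27.0000])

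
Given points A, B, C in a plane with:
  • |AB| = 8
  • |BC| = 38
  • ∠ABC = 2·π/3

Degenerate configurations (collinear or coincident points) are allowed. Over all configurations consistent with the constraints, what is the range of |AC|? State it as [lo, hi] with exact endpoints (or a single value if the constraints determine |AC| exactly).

|AC| = 2·√(453)  (≈ 42.5676)

|AB| ∈ {8}
|BC| ∈ {38}
|AC| ∈ {2·√(453)}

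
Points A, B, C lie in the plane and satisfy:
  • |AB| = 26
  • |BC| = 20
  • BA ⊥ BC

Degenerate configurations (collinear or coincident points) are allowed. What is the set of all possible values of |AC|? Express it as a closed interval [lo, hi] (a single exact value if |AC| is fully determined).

|AC| = 2·√(269)  (≈ 32.8024)

|AB| ∈ {26}
|BC| ∈ {20}
|AC| ∈ {2·√(269)}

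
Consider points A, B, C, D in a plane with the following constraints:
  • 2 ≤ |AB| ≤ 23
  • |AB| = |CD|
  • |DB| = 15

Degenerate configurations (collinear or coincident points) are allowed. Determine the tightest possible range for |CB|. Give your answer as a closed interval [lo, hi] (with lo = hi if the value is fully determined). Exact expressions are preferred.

|CB| ∈ [0, 38]  (≈ [0.0000, 38.0000])

|AB| ∈ [2, 23]
|BD| ∈ {15}
|CD| ∈ [2, 23]
|AD| ∈ [0, 38]
|BC| ∈ [0, 38]
|AC| ∈ [0, 61]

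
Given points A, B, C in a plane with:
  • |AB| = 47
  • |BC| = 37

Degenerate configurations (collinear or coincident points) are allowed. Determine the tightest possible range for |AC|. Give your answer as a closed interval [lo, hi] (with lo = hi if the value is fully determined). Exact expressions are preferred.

|AC| ∈ [10, 84]  (≈ [10.0000, 84.0000])

|AB| ∈ {47}
|BC| ∈ {37}
|AC| ∈ [10, 84]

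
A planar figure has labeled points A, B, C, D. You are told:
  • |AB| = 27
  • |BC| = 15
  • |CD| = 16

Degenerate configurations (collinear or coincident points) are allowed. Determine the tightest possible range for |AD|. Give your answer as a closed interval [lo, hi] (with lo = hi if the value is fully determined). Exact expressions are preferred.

|AD| ∈ [0, 58]  (≈ [0.0000, 58.0000])

|AB| ∈ {27}
|BC| ∈ {15}
|CD| ∈ {16}
|AC| ∈ [12, 42]
|BD| ∈ [1, 31]
|AD| ∈ [0, 58]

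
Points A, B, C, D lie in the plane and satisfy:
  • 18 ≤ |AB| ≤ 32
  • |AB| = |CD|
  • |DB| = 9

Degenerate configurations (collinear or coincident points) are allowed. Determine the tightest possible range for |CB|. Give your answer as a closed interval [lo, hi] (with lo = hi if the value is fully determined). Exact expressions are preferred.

|AB| ∈ [18, 32]
|BD| ∈ {9}
|CD| ∈ [18, 32]
|AD| ∈ [9, 41]
|BC| ∈ [9, 41]
|AC| ∈ [0, 73]

|CB| ∈ [9, 41]  (≈ [9.0000, 41.0000])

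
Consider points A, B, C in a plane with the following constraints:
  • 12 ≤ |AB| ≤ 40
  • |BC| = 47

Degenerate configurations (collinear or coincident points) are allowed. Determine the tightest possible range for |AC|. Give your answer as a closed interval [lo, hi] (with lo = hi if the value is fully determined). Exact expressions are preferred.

|AB| ∈ [12, 40]
|BC| ∈ {47}
|AC| ∈ [7, 87]

|AC| ∈ [7, 87]  (≈ [7.0000, 87.0000])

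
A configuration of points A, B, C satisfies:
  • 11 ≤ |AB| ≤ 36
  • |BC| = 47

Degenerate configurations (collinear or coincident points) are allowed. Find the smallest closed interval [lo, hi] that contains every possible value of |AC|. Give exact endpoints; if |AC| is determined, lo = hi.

|AB| ∈ [11, 36]
|BC| ∈ {47}
|AC| ∈ [11, 83]

|AC| ∈ [11, 83]  (≈ [11.0000, 83.0000])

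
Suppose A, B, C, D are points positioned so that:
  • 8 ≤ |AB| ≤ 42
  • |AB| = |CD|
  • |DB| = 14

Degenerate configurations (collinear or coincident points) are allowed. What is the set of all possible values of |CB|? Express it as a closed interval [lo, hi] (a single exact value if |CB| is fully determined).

|AB| ∈ [8, 42]
|BD| ∈ {14}
|CD| ∈ [8, 42]
|AD| ∈ [0, 56]
|BC| ∈ [0, 56]
|AC| ∈ [0, 98]

|CB| ∈ [0, 56]  (≈ [0.0000, 56.0000])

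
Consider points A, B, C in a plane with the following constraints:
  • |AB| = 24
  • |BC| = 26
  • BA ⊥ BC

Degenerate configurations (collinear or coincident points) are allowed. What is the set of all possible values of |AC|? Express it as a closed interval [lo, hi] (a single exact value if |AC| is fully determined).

|AB| ∈ {24}
|BC| ∈ {26}
|AC| ∈ {2·√(313)}

|AC| = 2·√(313)  (≈ 35.3836)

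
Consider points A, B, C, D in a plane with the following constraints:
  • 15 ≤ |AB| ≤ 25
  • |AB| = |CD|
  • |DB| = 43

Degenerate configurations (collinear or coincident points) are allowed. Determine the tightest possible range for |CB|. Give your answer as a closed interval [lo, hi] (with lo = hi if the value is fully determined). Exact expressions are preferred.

|CB| ∈ [18, 68]  (≈ [18.0000, 68.0000])

|AB| ∈ [15, 25]
|BD| ∈ {43}
|CD| ∈ [15, 25]
|AD| ∈ [18, 68]
|BC| ∈ [18, 68]
|AC| ∈ [0, 93]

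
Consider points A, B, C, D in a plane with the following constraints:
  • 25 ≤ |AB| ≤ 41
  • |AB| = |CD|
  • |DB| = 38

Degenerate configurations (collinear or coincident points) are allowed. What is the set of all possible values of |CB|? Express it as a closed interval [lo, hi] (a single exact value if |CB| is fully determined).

|CB| ∈ [0, 79]  (≈ [0.0000, 79.0000])

|AB| ∈ [25, 41]
|BD| ∈ {38}
|CD| ∈ [25, 41]
|AD| ∈ [0, 79]
|BC| ∈ [0, 79]
|AC| ∈ [0, 120]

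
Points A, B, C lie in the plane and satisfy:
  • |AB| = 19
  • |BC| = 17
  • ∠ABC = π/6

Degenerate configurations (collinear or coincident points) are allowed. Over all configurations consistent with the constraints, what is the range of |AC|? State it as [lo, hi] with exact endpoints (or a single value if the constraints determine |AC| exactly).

|AB| ∈ {19}
|BC| ∈ {17}
|AC| ∈ {√(650 - 323·√(3))}

|AC| = √(650 - 323·√(3))  (≈ 9.5156)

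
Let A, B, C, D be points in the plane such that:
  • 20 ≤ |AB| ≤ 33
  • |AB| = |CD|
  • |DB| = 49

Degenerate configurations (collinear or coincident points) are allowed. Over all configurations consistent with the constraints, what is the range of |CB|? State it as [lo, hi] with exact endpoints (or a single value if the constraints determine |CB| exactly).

|CB| ∈ [16, 82]  (≈ [16.0000, 82.0000])

|AB| ∈ [20, 33]
|BD| ∈ {49}
|CD| ∈ [20, 33]
|AD| ∈ [16, 82]
|BC| ∈ [16, 82]
|AC| ∈ [0, 115]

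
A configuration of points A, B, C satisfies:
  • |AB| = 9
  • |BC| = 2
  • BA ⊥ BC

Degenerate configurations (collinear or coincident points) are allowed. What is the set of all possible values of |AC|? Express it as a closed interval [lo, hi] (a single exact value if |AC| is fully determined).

|AC| = √(85)  (≈ 9.2195)

|AB| ∈ {9}
|BC| ∈ {2}
|AC| ∈ {√(85)}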